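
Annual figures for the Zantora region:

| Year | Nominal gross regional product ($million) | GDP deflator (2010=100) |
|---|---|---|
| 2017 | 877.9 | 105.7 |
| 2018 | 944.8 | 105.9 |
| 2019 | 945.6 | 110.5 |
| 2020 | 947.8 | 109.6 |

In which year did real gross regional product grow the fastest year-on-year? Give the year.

2018: real = 944.8/1.059 = 892.16; growth vs 2017 (830.56) = 7.42%.
2019: real = 945.6/1.105 = 855.75; growth vs 2018 (892.16) = -4.08%.
2020: real = 947.8/1.096 = 864.78; growth vs 2019 (855.75) = 1.06%.

2018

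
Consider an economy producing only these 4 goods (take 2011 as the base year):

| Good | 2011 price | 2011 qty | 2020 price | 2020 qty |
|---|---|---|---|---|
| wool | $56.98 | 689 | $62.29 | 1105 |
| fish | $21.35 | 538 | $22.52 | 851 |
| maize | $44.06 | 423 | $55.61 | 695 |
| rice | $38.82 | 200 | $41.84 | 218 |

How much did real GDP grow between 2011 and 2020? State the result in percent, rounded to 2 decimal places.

Real GDP 2011 = Nominal GDP 2011 = 56.98·689 + 21.35·538 + 44.06·423 + 38.82·200 = 77146.90.
Real GDP 2020 (at 2011 prices) = 56.98·1105 + 21.35·851 + 44.06·695 + 38.82·218 = 120216.21.
Real growth = 120216.21/77146.90 − 1 = 0.5583.

55.83%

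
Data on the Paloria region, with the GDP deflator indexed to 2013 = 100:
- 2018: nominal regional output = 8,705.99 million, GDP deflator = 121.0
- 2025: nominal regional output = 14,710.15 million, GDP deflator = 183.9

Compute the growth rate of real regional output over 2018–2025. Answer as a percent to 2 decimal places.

Deflate each year: 2018 → 8705.99/1.210 = 7195.03; 2025 → 14710.15/1.839 = 7998.99.
So real regional output changed by 7998.99/7195.03 − 1 = 0.1117, i.e. 11.17%.

11.17%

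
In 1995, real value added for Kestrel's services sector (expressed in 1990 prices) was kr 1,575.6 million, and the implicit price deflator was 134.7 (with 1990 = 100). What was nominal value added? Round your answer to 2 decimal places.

Nominal value added = Real × (implicit price deflator/100) = 1575.6 × 1.347 = 2122.33.

kr 2,122.33 million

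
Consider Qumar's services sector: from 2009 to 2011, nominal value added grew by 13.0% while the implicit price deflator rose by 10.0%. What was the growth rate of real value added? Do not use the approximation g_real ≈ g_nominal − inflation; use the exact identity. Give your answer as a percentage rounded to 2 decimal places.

2.73%

(1 + g_nom) = (1 + g_real)(1 + π), so g_real = 1.1300 / 1.1000 − 1 = 0.02727.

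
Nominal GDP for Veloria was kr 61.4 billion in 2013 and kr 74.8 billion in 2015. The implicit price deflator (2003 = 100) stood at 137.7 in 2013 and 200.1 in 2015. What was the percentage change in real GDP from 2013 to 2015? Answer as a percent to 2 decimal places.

-16.17%

Real GDP 2013 = 61.4 / 1.377 = 44.59.
Real GDP 2015 = 74.8 / 2.001 = 37.38.
Real growth = 37.38 / 44.59 − 1 = -0.1617.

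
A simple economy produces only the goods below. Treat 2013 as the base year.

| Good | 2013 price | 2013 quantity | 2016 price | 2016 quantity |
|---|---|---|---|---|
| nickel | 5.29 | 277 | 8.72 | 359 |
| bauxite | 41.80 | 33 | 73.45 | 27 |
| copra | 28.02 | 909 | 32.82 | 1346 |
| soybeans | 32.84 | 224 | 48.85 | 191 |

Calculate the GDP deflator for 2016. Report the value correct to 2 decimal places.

124.68

Nominal GDP 2016 = 8.72·359 + 73.45·27 + 32.82·1346 + 48.85·191 = 58619.70.
Real GDP 2016 (at 2013 prices) = 5.29·359 + 41.80·27 + 28.02·1346 + 32.84·191 = 47015.07.
Deflator = Nominal/Real × 100 = 58619.70/47015.07 × 100 = 124.683.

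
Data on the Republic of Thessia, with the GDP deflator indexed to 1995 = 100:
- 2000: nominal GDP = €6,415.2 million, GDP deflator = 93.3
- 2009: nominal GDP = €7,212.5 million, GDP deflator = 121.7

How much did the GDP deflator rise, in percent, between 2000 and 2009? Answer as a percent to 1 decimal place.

Price-level change = 121.7 / 93.3 − 1 = 0.3044.

30.4%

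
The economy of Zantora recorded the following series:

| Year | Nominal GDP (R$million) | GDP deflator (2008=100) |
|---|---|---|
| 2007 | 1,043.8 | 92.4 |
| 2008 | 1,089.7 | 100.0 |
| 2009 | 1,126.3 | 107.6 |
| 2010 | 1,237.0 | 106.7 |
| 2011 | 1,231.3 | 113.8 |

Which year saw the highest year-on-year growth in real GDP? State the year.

2008: real = 1089.7/1.000 = 1089.70; growth vs 2007 (1129.65) = -3.54%.
2009: real = 1126.3/1.076 = 1046.75; growth vs 2008 (1089.70) = -3.94%.
2010: real = 1237.0/1.067 = 1159.33; growth vs 2009 (1046.75) = 10.76%.
2011: real = 1231.3/1.138 = 1081.99; growth vs 2010 (1159.33) = -6.67%.

2010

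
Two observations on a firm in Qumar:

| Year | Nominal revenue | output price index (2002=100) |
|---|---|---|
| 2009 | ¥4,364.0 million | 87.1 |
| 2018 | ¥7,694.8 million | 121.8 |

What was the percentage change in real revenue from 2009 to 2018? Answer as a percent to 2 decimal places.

26.09%

Real revenue 2009 = 4364.0 / 0.871 = 5010.33.
Real revenue 2018 = 7694.8 / 1.218 = 6317.57.
Real growth = 6317.57 / 5010.33 − 1 = 0.2609.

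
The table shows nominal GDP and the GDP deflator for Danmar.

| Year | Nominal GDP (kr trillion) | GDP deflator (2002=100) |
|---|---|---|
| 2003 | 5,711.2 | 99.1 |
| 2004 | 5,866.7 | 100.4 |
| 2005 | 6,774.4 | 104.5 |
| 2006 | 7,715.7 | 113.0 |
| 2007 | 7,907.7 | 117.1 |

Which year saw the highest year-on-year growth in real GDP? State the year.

2005

2004: real = 5866.7/1.004 = 5843.33; growth vs 2003 (5763.07) = 1.39%.
2005: real = 6774.4/1.045 = 6482.68; growth vs 2004 (5843.33) = 10.94%.
2006: real = 7715.7/1.130 = 6828.05; growth vs 2005 (6482.68) = 5.33%.
2007: real = 7907.7/1.171 = 6752.95; growth vs 2006 (6828.05) = -1.10%.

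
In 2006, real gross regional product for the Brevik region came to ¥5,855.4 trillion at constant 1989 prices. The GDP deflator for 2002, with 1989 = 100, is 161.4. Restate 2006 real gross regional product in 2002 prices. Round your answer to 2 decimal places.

¥9,450.62 trillion

Real gross regional product in 2002 prices = Real gross regional product in 1989 prices × (P_2002/P_1989) = 5855.4 × 1.614 = 9450.62.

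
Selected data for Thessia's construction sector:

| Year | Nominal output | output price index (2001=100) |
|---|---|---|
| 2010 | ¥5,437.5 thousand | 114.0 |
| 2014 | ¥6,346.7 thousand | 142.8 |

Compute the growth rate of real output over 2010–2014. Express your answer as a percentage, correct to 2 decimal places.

Deflate each year: 2010 → 5437.5/1.140 = 4769.74; 2014 → 6346.7/1.428 = 4444.47.
So real output changed by 4444.47/4769.74 − 1 = -0.0682, i.e. -6.82%.

-6.82%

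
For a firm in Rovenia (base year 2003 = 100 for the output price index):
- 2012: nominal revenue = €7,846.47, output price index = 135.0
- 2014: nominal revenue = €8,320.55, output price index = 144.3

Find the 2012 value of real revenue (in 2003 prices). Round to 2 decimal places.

€5,812.20

Real revenue = Nominal / (output price index/100) = 7846.47 / 1.350 = 5812.20.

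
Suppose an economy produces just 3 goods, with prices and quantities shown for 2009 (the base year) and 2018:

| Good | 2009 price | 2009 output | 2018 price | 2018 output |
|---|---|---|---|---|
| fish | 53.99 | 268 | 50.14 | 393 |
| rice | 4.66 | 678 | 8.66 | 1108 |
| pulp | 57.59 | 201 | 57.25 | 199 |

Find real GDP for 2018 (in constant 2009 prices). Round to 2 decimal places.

37841.76

Real GDP 2018 = Σ (p_2009 × q_2018) = 53.99·393 + 4.66·1108 + 57.59·199 = 37841.76.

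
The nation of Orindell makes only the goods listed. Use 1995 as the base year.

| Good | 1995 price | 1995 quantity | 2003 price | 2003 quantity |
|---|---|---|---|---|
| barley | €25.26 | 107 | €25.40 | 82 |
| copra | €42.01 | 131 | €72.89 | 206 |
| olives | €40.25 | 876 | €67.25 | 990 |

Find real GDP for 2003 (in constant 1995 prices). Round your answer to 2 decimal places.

€50572.88

Real GDP 2003 = Σ (p_1995 × q_2003) = 25.26·82 + 42.01·206 + 40.25·990 = 50572.88.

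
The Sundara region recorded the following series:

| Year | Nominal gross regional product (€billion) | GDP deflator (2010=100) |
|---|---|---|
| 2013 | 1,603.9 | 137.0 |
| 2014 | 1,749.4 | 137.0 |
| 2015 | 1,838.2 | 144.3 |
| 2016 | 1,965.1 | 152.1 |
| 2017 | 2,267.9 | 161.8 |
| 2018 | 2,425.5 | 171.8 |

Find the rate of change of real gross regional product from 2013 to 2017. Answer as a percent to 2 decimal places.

19.73%

Real gross regional product 2013 = 1603.9/1.370 = 1170.73.
Real gross regional product 2017 = 2267.9/1.618 = 1401.67.
Change = 1401.67/1170.73 − 1 = 0.1973.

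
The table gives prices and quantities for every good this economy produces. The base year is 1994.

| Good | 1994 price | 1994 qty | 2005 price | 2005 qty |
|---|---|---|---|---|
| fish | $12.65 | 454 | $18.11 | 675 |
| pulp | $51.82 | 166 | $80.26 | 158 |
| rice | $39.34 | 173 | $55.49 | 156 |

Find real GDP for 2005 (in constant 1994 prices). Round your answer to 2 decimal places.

$22863.35

Real GDP 2005 = Σ (p_1994 × q_2005) = 12.65·675 + 51.82·158 + 39.34·156 = 22863.35.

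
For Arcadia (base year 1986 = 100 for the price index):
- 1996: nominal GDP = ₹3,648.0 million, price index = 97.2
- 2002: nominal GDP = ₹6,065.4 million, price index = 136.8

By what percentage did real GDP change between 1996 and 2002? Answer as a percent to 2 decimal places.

Deflate each year: 1996 → 3648.0/0.972 = 3753.09; 2002 → 6065.4/1.368 = 4433.77.
So real GDP changed by 4433.77/3753.09 − 1 = 0.1814, i.e. 18.14%.

18.14%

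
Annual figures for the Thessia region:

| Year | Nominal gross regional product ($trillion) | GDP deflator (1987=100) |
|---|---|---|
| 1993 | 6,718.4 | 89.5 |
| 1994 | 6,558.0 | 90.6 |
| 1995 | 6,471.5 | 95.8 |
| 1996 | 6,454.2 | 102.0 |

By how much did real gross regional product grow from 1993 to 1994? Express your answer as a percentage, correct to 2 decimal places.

-3.57%

Real gross regional product 1993 = 6718.4/0.895 = 7506.59.
Real gross regional product 1994 = 6558.0/0.906 = 7238.41.
Change = 7238.41/7506.59 − 1 = -0.0357.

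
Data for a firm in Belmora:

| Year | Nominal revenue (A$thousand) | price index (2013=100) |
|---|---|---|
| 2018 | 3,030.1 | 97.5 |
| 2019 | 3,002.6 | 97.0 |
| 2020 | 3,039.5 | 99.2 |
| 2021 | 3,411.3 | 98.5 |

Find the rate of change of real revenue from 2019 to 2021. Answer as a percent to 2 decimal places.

11.88%

Real revenue 2019 = 3002.6/0.970 = 3095.46.
Real revenue 2021 = 3411.3/0.985 = 3463.25.
Change = 3463.25/3095.46 − 1 = 0.1188.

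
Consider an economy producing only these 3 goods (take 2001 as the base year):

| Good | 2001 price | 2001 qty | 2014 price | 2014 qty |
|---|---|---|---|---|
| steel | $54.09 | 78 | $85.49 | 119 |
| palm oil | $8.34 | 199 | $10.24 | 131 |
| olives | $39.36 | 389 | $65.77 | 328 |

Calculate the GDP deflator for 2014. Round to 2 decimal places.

Nominal GDP 2014 = 85.49·119 + 10.24·131 + 65.77·328 = 33087.31.
Real GDP 2014 (at 2001 prices) = 54.09·119 + 8.34·131 + 39.36·328 = 20439.33.
Deflator = Nominal/Real × 100 = 33087.31/20439.33 × 100 = 161.881.

161.88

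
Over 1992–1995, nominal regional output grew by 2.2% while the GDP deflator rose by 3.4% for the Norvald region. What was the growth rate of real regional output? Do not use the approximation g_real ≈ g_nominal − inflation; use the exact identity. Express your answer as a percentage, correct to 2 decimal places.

-1.16%

(1 + g_nom) = (1 + g_real)(1 + π), so g_real = 1.0220 / 1.0340 − 1 = -0.01161.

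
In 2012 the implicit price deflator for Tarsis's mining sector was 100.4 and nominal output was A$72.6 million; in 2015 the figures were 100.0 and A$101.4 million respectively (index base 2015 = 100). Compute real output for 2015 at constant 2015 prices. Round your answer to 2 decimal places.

Real output = Nominal / (implicit price deflator/100) = 101.4 / 1.000 = 101.40.

A$101.40 million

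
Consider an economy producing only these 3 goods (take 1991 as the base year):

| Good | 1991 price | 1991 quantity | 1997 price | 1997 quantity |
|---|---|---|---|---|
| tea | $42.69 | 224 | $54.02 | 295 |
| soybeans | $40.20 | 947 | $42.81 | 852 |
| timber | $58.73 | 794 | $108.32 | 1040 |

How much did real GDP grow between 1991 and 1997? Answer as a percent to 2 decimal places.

14.49%

Real GDP 1991 = Nominal GDP 1991 = 42.69·224 + 40.20·947 + 58.73·794 = 94263.58.
Real GDP 1997 (at 1991 prices) = 42.69·295 + 40.20·852 + 58.73·1040 = 107923.15.
Real growth = 107923.15/94263.58 − 1 = 0.1449.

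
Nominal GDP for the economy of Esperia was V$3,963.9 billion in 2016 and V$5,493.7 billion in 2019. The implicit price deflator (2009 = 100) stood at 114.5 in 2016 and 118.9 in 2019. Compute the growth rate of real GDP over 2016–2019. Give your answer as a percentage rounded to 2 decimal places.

33.46%

Deflate each year: 2016 → 3963.9/1.145 = 3461.92; 2019 → 5493.7/1.189 = 4620.44.
So real GDP changed by 4620.44/3461.92 − 1 = 0.3346, i.e. 33.46%.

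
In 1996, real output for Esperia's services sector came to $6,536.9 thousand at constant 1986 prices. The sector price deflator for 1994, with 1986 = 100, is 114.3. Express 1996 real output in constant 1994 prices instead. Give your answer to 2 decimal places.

Real output in 1994 prices = Real output in 1986 prices × (P_1994/P_1986) = 6536.9 × 1.143 = 7471.68.

$7,471.68 thousand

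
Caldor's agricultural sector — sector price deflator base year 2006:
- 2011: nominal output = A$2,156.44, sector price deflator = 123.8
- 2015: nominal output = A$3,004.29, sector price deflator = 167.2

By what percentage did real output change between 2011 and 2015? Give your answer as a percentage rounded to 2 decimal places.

Real output 2011 = 2156.44 / 1.238 = 1741.87.
Real output 2015 = 3004.29 / 1.672 = 1796.82.
Real growth = 1796.82 / 1741.87 − 1 = 0.0315.

3.15%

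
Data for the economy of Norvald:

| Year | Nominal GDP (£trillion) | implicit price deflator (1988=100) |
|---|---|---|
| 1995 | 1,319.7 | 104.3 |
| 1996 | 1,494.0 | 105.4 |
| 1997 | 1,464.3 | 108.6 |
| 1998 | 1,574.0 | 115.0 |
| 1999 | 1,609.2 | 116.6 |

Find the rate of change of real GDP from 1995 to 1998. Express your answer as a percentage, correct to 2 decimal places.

8.17%

Real GDP 1995 = 1319.7/1.043 = 1265.29.
Real GDP 1998 = 1574.0/1.150 = 1368.70.
Change = 1368.70/1265.29 − 1 = 0.0817.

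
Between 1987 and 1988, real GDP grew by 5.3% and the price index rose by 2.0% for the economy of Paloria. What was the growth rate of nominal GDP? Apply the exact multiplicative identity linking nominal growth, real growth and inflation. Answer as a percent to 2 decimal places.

(1 + g_nom) = (1 + g_real)(1 + π) = 1.0530 × 1.0200 = 1.07406.

7.41%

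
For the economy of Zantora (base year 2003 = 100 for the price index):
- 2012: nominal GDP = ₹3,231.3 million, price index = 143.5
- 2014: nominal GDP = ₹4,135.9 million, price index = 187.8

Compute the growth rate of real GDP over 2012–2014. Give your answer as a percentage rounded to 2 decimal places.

-2.20%

Deflate each year: 2012 → 3231.3/1.435 = 2251.78; 2014 → 4135.9/1.878 = 2202.29.
So real GDP changed by 2202.29/2251.78 − 1 = -0.0220, i.e. -2.20%.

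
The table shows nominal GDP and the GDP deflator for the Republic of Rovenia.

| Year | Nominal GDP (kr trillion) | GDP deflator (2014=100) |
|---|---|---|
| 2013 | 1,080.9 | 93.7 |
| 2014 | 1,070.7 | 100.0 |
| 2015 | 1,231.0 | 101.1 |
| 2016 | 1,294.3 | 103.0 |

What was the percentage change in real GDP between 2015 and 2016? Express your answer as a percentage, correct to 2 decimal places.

3.20%

Real GDP 2015 = 1231.0/1.011 = 1217.61.
Real GDP 2016 = 1294.3/1.030 = 1256.60.
Change = 1256.60/1217.61 − 1 = 0.0320.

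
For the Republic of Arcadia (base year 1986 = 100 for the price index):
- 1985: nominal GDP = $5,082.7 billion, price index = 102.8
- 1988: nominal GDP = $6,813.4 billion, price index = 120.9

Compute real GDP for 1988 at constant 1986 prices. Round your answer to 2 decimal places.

Real GDP = Nominal / (price index/100) = 6813.4 / 1.209 = 5635.57.

$5,635.57 billion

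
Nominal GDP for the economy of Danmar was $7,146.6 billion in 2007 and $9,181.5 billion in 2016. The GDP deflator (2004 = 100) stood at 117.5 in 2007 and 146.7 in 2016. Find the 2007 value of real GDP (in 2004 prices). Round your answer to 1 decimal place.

$6,082.2 billion

Real GDP = Nominal / (GDP deflator/100) = 7146.6 / 1.175 = 6082.21.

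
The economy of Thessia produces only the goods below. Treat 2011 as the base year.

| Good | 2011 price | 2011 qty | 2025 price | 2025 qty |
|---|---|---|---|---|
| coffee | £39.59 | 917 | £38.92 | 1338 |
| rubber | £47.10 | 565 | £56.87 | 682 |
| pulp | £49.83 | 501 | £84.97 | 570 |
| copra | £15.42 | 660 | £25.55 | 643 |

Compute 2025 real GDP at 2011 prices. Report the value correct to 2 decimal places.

£123411.78

Real GDP 2025 = Σ (p_2011 × q_2025) = 39.59·1338 + 47.10·682 + 49.83·570 + 15.42·643 = 123411.78.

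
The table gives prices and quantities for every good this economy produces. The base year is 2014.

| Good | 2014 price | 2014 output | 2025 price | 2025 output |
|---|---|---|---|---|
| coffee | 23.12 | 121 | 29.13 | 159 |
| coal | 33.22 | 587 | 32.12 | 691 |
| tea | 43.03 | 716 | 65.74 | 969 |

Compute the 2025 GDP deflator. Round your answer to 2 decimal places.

Nominal GDP 2025 = 29.13·159 + 32.12·691 + 65.74·969 = 90528.65.
Real GDP 2025 (at 2014 prices) = 23.12·159 + 33.22·691 + 43.03·969 = 68327.17.
Deflator = Nominal/Real × 100 = 90528.65/68327.17 × 100 = 132.493.

132.49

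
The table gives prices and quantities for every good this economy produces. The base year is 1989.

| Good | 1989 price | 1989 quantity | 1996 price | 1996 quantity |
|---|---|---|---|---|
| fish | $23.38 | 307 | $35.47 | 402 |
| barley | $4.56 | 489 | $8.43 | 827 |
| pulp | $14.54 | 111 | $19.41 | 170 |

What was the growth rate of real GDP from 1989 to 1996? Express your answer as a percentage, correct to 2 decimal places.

Real GDP 1989 = Nominal GDP 1989 = 23.38·307 + 4.56·489 + 14.54·111 = 11021.44.
Real GDP 1996 (at 1989 prices) = 23.38·402 + 4.56·827 + 14.54·170 = 15641.68.
Real growth = 15641.68/11021.44 − 1 = 0.4192.

41.92%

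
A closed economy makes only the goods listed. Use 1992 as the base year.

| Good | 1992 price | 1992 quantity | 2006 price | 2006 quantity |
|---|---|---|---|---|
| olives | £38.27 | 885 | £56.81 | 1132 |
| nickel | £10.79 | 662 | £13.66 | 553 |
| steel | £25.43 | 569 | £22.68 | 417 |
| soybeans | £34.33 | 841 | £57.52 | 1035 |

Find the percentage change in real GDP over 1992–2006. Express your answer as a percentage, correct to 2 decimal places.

13.12%

Real GDP 1992 = Nominal GDP 1992 = 38.27·885 + 10.79·662 + 25.43·569 + 34.33·841 = 84353.13.
Real GDP 2006 (at 1992 prices) = 38.27·1132 + 10.79·553 + 25.43·417 + 34.33·1035 = 95424.37.
Real growth = 95424.37/84353.13 − 1 = 0.1312.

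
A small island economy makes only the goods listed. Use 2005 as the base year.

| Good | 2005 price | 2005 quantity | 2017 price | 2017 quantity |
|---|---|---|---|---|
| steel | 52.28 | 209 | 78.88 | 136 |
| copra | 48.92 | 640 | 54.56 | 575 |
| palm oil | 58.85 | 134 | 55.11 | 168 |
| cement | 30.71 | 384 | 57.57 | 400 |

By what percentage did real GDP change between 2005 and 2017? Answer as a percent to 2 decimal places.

Real GDP 2005 = Nominal GDP 2005 = 52.28·209 + 48.92·640 + 58.85·134 + 30.71·384 = 61913.86.
Real GDP 2017 (at 2005 prices) = 52.28·136 + 48.92·575 + 58.85·168 + 30.71·400 = 57409.88.
Real growth = 57409.88/61913.86 − 1 = -0.0727.

-7.27%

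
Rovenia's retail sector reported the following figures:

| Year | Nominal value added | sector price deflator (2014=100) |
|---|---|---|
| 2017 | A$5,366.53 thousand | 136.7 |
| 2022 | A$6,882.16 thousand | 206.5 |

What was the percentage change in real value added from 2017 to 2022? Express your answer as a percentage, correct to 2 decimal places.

-15.11%

Real value added 2017 = 5366.53 / 1.367 = 3925.77.
Real value added 2022 = 6882.16 / 2.065 = 3332.77.
Real growth = 3332.77 / 3925.77 − 1 = -0.1511.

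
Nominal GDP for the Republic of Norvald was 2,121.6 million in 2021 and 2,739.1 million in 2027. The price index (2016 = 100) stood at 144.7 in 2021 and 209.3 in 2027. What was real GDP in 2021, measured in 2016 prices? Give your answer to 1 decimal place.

1,466.2 million

Real GDP = Nominal / (price index/100) = 2121.6 / 1.447 = 1466.21.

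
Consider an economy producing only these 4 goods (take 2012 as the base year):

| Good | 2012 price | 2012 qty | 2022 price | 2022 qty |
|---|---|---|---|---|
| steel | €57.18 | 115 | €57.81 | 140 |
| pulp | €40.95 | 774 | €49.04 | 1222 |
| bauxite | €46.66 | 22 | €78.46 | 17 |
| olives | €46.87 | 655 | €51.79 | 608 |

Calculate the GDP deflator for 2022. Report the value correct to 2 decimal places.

115.46

Nominal GDP 2022 = 57.81·140 + 49.04·1222 + 78.46·17 + 51.79·608 = 100842.42.
Real GDP 2022 (at 2012 prices) = 57.18·140 + 40.95·1222 + 46.66·17 + 46.87·608 = 87336.28.
Deflator = Nominal/Real × 100 = 100842.42/87336.28 × 100 = 115.465.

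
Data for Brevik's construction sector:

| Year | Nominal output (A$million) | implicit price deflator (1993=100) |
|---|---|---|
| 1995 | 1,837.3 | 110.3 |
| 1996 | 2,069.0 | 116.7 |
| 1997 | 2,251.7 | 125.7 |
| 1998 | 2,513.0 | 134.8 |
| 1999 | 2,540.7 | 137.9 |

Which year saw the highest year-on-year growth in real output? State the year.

1996

1996: real = 2069.0/1.167 = 1772.92; growth vs 1995 (1665.73) = 6.44%.
1997: real = 2251.7/1.257 = 1791.33; growth vs 1996 (1772.92) = 1.04%.
1998: real = 2513.0/1.348 = 1864.24; growth vs 1997 (1791.33) = 4.07%.
1999: real = 2540.7/1.379 = 1842.42; growth vs 1998 (1864.24) = -1.17%.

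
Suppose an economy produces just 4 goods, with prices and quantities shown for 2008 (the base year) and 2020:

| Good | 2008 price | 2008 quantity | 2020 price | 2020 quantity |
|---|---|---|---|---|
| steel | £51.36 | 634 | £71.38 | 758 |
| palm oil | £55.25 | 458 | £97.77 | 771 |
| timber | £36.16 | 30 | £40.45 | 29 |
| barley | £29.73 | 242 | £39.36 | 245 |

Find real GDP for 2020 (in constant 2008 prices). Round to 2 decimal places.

Real GDP 2020 = Σ (p_2008 × q_2020) = 51.36·758 + 55.25·771 + 36.16·29 + 29.73·245 = 89861.12.

£89861.12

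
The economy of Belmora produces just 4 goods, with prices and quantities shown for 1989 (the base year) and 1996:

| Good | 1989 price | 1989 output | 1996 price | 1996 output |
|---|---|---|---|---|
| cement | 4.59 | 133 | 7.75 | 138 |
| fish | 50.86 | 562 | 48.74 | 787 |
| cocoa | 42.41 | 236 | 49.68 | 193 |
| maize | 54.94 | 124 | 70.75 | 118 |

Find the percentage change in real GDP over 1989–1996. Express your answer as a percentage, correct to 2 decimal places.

Real GDP 1989 = Nominal GDP 1989 = 4.59·133 + 50.86·562 + 42.41·236 + 54.94·124 = 46015.11.
Real GDP 1996 (at 1989 prices) = 4.59·138 + 50.86·787 + 42.41·193 + 54.94·118 = 55328.29.
Real growth = 55328.29/46015.11 − 1 = 0.2024.

20.24%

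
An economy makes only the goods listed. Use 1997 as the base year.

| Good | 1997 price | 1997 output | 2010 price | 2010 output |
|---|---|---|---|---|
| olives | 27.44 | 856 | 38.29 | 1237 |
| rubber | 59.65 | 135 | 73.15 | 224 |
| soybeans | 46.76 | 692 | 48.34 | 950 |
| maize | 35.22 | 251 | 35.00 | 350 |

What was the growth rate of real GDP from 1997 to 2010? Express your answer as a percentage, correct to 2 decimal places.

Real GDP 1997 = Nominal GDP 1997 = 27.44·856 + 59.65·135 + 46.76·692 + 35.22·251 = 72739.53.
Real GDP 2010 (at 1997 prices) = 27.44·1237 + 59.65·224 + 46.76·950 + 35.22·350 = 104053.88.
Real growth = 104053.88/72739.53 − 1 = 0.4305.

43.05%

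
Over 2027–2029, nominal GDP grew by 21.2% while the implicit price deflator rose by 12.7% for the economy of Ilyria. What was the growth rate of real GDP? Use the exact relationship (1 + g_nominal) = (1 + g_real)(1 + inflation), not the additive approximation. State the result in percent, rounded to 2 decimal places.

(1 + g_nom) = (1 + g_real)(1 + π), so g_real = 1.2120 / 1.1270 − 1 = 0.07542.

7.54%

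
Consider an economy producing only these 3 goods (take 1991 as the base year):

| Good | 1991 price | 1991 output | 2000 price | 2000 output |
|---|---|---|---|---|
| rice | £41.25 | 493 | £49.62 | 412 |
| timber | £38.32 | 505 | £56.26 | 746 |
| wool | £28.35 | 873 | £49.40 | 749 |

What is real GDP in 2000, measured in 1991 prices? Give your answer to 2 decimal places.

£66815.87

Real GDP 2000 = Σ (p_1991 × q_2000) = 41.25·412 + 38.32·746 + 28.35·749 = 66815.87.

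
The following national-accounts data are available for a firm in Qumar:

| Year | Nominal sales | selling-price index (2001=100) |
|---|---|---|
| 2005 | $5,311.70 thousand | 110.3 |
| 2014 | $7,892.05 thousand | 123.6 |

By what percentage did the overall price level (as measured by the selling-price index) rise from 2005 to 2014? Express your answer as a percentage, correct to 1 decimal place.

12.1%

Price-level change = 123.6 / 110.3 − 1 = 0.1206.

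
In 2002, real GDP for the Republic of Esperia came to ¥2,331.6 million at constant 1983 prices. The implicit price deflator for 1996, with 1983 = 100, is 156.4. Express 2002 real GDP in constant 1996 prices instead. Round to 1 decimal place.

Real GDP in 1996 prices = Real GDP in 1983 prices × (P_1996/P_1983) = 2331.6 × 1.564 = 3646.62.

¥3,646.6 million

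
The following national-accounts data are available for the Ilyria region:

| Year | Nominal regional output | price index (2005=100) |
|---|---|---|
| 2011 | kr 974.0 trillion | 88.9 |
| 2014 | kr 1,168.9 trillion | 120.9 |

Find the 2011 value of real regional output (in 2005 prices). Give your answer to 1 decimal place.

kr 1,095.6 trillion

Real regional output = Nominal / (price index/100) = 974.0 / 0.889 = 1095.61.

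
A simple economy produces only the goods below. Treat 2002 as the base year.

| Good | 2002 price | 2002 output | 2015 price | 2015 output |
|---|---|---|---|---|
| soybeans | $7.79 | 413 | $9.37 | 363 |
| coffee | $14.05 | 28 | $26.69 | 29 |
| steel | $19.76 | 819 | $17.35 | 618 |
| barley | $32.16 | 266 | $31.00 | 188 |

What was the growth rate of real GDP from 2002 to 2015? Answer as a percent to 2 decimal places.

-24.18%

Real GDP 2002 = Nominal GDP 2002 = 7.79·413 + 14.05·28 + 19.76·819 + 32.16·266 = 28348.67.
Real GDP 2015 (at 2002 prices) = 7.79·363 + 14.05·29 + 19.76·618 + 32.16·188 = 21492.98.
Real growth = 21492.98/28348.67 − 1 = -0.2418.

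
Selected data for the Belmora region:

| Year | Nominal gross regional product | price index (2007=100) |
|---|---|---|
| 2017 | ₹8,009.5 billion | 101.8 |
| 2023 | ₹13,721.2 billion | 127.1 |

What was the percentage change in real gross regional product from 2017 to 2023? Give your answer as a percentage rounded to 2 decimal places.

37.21%

Real gross regional product 2017 = 8009.5 / 1.018 = 7867.88.
Real gross regional product 2023 = 13721.2 / 1.271 = 10795.59.
Real growth = 10795.59 / 7867.88 − 1 = 0.3721.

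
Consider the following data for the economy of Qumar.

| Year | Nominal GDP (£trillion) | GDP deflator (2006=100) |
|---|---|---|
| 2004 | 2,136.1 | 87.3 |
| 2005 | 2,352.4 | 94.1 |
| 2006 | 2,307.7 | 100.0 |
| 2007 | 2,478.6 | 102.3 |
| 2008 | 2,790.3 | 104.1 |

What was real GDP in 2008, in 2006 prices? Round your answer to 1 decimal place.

Real GDP 2008 = 2790.3 / 1.041 = 2680.40.

£2,680.4 trillion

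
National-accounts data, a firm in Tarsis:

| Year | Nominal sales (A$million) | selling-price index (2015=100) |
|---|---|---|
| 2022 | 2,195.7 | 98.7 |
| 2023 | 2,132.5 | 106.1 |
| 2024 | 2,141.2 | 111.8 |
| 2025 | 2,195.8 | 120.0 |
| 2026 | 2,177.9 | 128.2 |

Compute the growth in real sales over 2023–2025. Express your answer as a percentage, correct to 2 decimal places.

Real sales 2023 = 2132.5/1.061 = 2009.90.
Real sales 2025 = 2195.8/1.200 = 1829.83.
Change = 1829.83/2009.90 − 1 = -0.0896.

-8.96%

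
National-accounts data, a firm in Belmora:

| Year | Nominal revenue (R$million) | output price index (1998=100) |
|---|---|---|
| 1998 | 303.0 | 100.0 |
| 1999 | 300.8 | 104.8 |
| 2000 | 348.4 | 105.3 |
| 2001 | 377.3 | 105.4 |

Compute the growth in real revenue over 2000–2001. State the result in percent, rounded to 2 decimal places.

8.19%

Real revenue 2000 = 348.4/1.053 = 330.86.
Real revenue 2001 = 377.3/1.054 = 357.97.
Change = 357.97/330.86 − 1 = 0.0819.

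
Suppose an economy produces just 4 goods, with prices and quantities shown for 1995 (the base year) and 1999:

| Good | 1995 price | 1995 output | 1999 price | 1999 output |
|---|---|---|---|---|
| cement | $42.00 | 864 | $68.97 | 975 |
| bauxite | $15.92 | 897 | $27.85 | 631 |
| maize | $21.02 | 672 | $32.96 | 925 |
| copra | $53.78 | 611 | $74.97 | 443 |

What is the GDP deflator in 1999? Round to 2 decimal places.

157.56

Nominal GDP 1999 = 68.97·975 + 27.85·631 + 32.96·925 + 74.97·443 = 148518.81.
Real GDP 1999 (at 1995 prices) = 42.00·975 + 15.92·631 + 21.02·925 + 53.78·443 = 94263.56.
Deflator = Nominal/Real × 100 = 148518.81/94263.56 × 100 = 157.557.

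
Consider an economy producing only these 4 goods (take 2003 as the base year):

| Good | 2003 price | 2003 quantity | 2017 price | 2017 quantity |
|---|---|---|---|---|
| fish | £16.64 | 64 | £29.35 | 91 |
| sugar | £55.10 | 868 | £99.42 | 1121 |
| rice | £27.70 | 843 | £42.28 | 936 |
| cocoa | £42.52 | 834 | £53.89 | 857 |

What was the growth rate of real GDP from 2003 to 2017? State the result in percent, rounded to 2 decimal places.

Real GDP 2003 = Nominal GDP 2003 = 16.64·64 + 55.10·868 + 27.70·843 + 42.52·834 = 107704.54.
Real GDP 2017 (at 2003 prices) = 16.64·91 + 55.10·1121 + 27.70·936 + 42.52·857 = 125648.18.
Real growth = 125648.18/107704.54 − 1 = 0.1666.

16.66%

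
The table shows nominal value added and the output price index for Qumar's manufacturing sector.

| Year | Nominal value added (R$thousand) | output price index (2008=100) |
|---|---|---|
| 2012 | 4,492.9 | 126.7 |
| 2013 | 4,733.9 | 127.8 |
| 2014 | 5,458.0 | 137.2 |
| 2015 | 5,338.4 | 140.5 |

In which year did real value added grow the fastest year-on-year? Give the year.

2013: real = 4733.9/1.278 = 3704.15; growth vs 2012 (3546.09) = 4.46%.
2014: real = 5458.0/1.372 = 3978.13; growth vs 2013 (3704.15) = 7.40%.
2015: real = 5338.4/1.405 = 3799.57; growth vs 2014 (3978.13) = -4.49%.

2014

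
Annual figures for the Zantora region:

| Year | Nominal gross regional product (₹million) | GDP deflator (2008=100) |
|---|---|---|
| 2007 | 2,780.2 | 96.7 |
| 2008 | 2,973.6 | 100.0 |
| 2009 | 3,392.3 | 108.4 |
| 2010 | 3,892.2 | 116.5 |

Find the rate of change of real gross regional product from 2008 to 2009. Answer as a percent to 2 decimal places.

Real gross regional product 2008 = 2973.6/1.000 = 2973.60.
Real gross regional product 2009 = 3392.3/1.084 = 3129.43.
Change = 3129.43/2973.60 − 1 = 0.0524.

5.24%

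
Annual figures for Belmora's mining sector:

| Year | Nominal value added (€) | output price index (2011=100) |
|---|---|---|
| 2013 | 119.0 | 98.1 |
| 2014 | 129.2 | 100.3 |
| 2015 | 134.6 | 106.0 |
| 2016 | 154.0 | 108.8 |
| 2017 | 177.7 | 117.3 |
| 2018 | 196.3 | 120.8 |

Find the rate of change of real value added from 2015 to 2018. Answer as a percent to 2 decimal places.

27.97%

Real value added 2015 = 134.6/1.060 = 126.98.
Real value added 2018 = 196.3/1.208 = 162.50.
Change = 162.50/126.98 − 1 = 0.2797.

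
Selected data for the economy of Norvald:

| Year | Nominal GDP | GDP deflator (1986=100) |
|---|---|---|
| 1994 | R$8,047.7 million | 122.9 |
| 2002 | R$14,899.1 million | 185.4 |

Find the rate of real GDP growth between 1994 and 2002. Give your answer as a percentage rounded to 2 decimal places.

Deflate each year: 1994 → 8047.7/1.229 = 6548.17; 2002 → 14899.1/1.854 = 8036.19.
So real GDP changed by 8036.19/6548.17 − 1 = 0.2272, i.e. 22.72%.

22.72%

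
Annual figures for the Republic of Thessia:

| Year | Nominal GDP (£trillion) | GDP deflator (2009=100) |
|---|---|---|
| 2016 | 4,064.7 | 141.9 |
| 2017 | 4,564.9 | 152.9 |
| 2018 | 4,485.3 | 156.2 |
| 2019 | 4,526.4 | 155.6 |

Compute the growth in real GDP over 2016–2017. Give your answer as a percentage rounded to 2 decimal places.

Real GDP 2016 = 4064.7/1.419 = 2864.48.
Real GDP 2017 = 4564.9/1.529 = 2985.55.
Change = 2985.55/2864.48 − 1 = 0.0423.

4.23%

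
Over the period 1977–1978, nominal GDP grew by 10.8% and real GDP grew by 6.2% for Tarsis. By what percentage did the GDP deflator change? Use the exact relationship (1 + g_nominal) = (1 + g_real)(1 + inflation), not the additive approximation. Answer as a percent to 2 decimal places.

4.33%

(1 + g_nom) = (1 + g_real)(1 + π), so π = 1.1080 / 1.0620 − 1 = 0.04331.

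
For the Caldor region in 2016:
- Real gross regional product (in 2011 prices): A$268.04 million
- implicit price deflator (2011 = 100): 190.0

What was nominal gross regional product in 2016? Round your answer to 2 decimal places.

Nominal gross regional product = Real × (implicit price deflator/100) = 268.04 × 1.900 = 509.28.

A$509.28 million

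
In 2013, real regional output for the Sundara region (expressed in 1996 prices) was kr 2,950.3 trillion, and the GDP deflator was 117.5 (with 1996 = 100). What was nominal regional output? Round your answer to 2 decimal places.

kr 3,466.60 trillion

Nominal regional output = Real × (GDP deflator/100) = 2950.3 × 1.175 = 3466.60.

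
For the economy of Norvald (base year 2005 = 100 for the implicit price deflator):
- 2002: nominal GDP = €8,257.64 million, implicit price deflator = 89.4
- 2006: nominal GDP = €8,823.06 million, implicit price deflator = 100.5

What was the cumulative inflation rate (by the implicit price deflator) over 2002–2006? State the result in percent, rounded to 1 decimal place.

12.4%

Price-level change = 100.5 / 89.4 − 1 = 0.1242.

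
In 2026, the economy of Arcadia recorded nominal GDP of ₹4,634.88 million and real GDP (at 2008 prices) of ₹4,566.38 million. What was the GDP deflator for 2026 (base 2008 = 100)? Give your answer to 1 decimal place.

101.5

GDP deflator = (Nominal / Real) × 100 = 4634.88 / 4566.38 × 100 = 101.50.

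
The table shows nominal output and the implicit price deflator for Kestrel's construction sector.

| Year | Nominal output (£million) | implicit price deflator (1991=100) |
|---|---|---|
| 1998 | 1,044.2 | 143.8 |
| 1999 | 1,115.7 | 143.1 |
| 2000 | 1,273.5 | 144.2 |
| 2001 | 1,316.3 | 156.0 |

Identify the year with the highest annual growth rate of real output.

1999: real = 1115.7/1.431 = 779.66; growth vs 1998 (726.15) = 7.37%.
2000: real = 1273.5/1.442 = 883.15; growth vs 1999 (779.66) = 13.27%.
2001: real = 1316.3/1.560 = 843.78; growth vs 2000 (883.15) = -4.46%.

2000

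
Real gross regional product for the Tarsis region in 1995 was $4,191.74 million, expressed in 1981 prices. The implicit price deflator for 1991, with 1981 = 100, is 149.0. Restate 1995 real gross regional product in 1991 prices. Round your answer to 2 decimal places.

Real gross regional product in 1991 prices = Real gross regional product in 1981 prices × (P_1991/P_1981) = 4191.74 × 1.490 = 6245.69.

$6,245.69 million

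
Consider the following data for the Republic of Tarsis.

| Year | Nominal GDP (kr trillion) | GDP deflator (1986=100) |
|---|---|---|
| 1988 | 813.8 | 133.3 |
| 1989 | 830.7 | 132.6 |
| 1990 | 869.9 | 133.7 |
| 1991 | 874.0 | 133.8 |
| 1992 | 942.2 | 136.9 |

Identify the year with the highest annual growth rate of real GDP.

1989: real = 830.7/1.326 = 626.47; growth vs 1988 (610.50) = 2.62%.
1990: real = 869.9/1.337 = 650.64; growth vs 1989 (626.47) = 3.86%.
1991: real = 874.0/1.338 = 653.21; growth vs 1990 (650.64) = 0.39%.
1992: real = 942.2/1.369 = 688.24; growth vs 1991 (653.21) = 5.36%.

1992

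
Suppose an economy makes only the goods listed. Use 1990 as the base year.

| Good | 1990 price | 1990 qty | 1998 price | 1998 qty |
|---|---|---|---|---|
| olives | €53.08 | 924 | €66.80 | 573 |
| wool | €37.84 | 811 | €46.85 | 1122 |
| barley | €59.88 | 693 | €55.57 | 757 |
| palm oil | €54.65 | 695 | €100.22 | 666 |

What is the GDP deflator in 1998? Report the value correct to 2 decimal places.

129.15

Nominal GDP 1998 = 66.80·573 + 46.85·1122 + 55.57·757 + 100.22·666 = 199655.11.
Real GDP 1998 (at 1990 prices) = 53.08·573 + 37.84·1122 + 59.88·757 + 54.65·666 = 154597.38.
Deflator = Nominal/Real × 100 = 199655.11/154597.38 × 100 = 129.145.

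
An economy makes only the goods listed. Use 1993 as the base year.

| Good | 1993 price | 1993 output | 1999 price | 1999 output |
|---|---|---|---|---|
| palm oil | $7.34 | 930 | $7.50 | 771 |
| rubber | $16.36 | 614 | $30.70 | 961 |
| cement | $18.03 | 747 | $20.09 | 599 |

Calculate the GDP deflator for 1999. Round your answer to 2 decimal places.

147.04

Nominal GDP 1999 = 7.50·771 + 30.70·961 + 20.09·599 = 47319.11.
Real GDP 1999 (at 1993 prices) = 7.34·771 + 16.36·961 + 18.03·599 = 32181.07.
Deflator = Nominal/Real × 100 = 47319.11/32181.07 × 100 = 147.040.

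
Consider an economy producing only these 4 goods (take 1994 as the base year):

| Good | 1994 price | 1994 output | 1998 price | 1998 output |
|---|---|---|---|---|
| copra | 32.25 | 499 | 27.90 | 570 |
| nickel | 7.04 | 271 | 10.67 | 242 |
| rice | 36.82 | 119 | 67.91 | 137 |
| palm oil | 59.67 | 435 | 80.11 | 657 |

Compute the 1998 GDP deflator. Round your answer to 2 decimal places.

125.01

Nominal GDP 1998 = 27.90·570 + 10.67·242 + 67.91·137 + 80.11·657 = 80421.08.
Real GDP 1998 (at 1994 prices) = 32.25·570 + 7.04·242 + 36.82·137 + 59.67·657 = 64333.71.
Deflator = Nominal/Real × 100 = 80421.08/64333.71 × 100 = 125.006.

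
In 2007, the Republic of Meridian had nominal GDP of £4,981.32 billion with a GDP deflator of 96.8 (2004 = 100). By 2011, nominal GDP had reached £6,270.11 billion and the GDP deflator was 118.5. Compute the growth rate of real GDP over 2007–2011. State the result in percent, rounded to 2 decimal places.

Real GDP 2007 = 4981.32 / 0.968 = 5145.99.
Real GDP 2011 = 6270.11 / 1.185 = 5291.23.
Real growth = 5291.23 / 5145.99 − 1 = 0.0282.

2.82%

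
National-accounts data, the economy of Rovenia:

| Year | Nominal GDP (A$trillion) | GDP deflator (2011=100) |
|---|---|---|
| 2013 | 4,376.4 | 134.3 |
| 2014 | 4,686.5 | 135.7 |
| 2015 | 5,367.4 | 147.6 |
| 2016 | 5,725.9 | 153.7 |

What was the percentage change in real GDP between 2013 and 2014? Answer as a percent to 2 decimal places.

5.98%

Real GDP 2013 = 4376.4/1.343 = 3258.67.
Real GDP 2014 = 4686.5/1.357 = 3453.57.
Change = 3453.57/3258.67 − 1 = 0.0598.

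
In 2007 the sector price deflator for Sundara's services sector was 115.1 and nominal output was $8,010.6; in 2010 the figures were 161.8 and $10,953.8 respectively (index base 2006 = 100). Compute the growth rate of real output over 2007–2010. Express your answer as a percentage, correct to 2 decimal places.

Deflate each year: 2007 → 8010.6/1.151 = 6959.69; 2010 → 10953.8/1.618 = 6769.96.
So real output changed by 6769.96/6959.69 − 1 = -0.0273, i.e. -2.73%.

-2.73%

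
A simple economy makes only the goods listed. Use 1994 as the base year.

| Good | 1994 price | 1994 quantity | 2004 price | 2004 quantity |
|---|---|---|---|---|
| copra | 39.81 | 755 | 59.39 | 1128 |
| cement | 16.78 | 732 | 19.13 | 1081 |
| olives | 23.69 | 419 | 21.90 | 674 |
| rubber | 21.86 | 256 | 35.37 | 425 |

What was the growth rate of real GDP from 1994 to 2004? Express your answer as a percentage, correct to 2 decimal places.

52.61%

Real GDP 1994 = Nominal GDP 1994 = 39.81·755 + 16.78·732 + 23.69·419 + 21.86·256 = 57861.78.
Real GDP 2004 (at 1994 prices) = 39.81·1128 + 16.78·1081 + 23.69·674 + 21.86·425 = 88302.42.
Real growth = 88302.42/57861.78 − 1 = 0.5261.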